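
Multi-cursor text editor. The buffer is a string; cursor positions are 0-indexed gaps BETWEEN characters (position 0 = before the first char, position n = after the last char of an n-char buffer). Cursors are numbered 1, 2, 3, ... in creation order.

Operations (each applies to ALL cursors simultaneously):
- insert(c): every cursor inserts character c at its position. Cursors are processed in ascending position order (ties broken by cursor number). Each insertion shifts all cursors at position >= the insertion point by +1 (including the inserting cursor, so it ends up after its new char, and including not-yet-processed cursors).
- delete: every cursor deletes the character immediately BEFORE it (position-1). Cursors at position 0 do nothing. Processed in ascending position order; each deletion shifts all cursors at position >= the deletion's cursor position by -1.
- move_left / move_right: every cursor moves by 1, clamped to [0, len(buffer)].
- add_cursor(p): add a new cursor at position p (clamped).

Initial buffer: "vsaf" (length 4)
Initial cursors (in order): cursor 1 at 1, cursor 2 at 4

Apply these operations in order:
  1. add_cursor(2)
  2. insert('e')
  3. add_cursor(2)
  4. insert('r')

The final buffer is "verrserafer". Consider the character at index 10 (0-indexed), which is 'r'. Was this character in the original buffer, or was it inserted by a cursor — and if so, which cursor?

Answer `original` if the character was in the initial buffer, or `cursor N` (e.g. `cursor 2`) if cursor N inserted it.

After op 1 (add_cursor(2)): buffer="vsaf" (len 4), cursors c1@1 c3@2 c2@4, authorship ....
After op 2 (insert('e')): buffer="veseafe" (len 7), cursors c1@2 c3@4 c2@7, authorship .1.3..2
After op 3 (add_cursor(2)): buffer="veseafe" (len 7), cursors c1@2 c4@2 c3@4 c2@7, authorship .1.3..2
After op 4 (insert('r')): buffer="verrserafer" (len 11), cursors c1@4 c4@4 c3@7 c2@11, authorship .114.33..22
Authorship (.=original, N=cursor N): . 1 1 4 . 3 3 . . 2 2
Index 10: author = 2

Answer: cursor 2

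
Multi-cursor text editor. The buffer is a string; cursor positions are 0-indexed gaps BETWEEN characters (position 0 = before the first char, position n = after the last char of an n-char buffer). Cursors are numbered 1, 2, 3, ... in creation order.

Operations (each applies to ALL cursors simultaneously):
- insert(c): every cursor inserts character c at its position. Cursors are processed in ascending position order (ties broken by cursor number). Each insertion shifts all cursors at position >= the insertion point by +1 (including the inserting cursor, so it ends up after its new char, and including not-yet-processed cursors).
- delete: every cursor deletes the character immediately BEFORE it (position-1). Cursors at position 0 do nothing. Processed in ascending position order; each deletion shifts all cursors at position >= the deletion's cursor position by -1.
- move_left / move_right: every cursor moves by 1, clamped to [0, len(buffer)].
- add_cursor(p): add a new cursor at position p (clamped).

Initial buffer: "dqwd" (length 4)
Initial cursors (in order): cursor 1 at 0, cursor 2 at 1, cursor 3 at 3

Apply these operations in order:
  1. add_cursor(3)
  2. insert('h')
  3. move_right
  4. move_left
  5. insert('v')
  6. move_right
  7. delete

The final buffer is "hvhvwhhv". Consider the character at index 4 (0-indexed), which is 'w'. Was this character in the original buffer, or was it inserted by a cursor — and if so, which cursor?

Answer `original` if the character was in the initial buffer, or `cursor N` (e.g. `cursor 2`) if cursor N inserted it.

After op 1 (add_cursor(3)): buffer="dqwd" (len 4), cursors c1@0 c2@1 c3@3 c4@3, authorship ....
After op 2 (insert('h')): buffer="hdhqwhhd" (len 8), cursors c1@1 c2@3 c3@7 c4@7, authorship 1.2..34.
After op 3 (move_right): buffer="hdhqwhhd" (len 8), cursors c1@2 c2@4 c3@8 c4@8, authorship 1.2..34.
After op 4 (move_left): buffer="hdhqwhhd" (len 8), cursors c1@1 c2@3 c3@7 c4@7, authorship 1.2..34.
After op 5 (insert('v')): buffer="hvdhvqwhhvvd" (len 12), cursors c1@2 c2@5 c3@11 c4@11, authorship 11.22..3434.
After op 6 (move_right): buffer="hvdhvqwhhvvd" (len 12), cursors c1@3 c2@6 c3@12 c4@12, authorship 11.22..3434.
After op 7 (delete): buffer="hvhvwhhv" (len 8), cursors c1@2 c2@4 c3@8 c4@8, authorship 1122.343
Authorship (.=original, N=cursor N): 1 1 2 2 . 3 4 3
Index 4: author = original

Answer: original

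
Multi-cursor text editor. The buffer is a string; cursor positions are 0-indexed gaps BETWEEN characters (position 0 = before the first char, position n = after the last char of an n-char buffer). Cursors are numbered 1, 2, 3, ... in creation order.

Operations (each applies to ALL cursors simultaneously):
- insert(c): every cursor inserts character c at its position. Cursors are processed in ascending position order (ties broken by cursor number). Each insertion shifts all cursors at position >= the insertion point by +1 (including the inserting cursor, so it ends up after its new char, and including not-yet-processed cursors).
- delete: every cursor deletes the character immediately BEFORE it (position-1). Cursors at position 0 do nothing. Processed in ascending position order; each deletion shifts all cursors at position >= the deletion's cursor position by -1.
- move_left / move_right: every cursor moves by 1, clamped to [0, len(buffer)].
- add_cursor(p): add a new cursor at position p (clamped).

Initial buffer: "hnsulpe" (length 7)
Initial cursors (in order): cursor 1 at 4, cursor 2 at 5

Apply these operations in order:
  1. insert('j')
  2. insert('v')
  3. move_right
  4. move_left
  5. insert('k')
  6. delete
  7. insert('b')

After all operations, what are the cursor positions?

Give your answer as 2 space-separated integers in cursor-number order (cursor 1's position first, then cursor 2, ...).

After op 1 (insert('j')): buffer="hnsujljpe" (len 9), cursors c1@5 c2@7, authorship ....1.2..
After op 2 (insert('v')): buffer="hnsujvljvpe" (len 11), cursors c1@6 c2@9, authorship ....11.22..
After op 3 (move_right): buffer="hnsujvljvpe" (len 11), cursors c1@7 c2@10, authorship ....11.22..
After op 4 (move_left): buffer="hnsujvljvpe" (len 11), cursors c1@6 c2@9, authorship ....11.22..
After op 5 (insert('k')): buffer="hnsujvkljvkpe" (len 13), cursors c1@7 c2@11, authorship ....111.222..
After op 6 (delete): buffer="hnsujvljvpe" (len 11), cursors c1@6 c2@9, authorship ....11.22..
After op 7 (insert('b')): buffer="hnsujvbljvbpe" (len 13), cursors c1@7 c2@11, authorship ....111.222..

Answer: 7 11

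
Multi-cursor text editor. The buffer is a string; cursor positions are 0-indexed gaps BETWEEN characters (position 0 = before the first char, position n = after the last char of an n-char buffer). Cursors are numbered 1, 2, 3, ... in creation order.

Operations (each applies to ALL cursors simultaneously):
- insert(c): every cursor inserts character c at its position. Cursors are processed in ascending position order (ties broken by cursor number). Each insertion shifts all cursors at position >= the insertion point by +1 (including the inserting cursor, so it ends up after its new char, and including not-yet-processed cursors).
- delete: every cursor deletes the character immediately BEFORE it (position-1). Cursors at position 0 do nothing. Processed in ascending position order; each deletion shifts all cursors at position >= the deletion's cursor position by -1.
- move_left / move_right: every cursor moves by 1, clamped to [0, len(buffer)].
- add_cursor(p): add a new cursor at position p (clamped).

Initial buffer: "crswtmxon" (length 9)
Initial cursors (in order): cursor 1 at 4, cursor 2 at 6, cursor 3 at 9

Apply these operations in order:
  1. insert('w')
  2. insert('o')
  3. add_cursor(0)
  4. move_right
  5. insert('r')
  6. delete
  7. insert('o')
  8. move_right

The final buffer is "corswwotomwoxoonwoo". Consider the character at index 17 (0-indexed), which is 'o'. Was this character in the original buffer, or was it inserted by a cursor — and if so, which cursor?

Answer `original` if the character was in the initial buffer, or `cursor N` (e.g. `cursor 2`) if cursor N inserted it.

Answer: cursor 3

Derivation:
After op 1 (insert('w')): buffer="crswwtmwxonw" (len 12), cursors c1@5 c2@8 c3@12, authorship ....1..2...3
After op 2 (insert('o')): buffer="crswwotmwoxonwo" (len 15), cursors c1@6 c2@10 c3@15, authorship ....11..22...33
After op 3 (add_cursor(0)): buffer="crswwotmwoxonwo" (len 15), cursors c4@0 c1@6 c2@10 c3@15, authorship ....11..22...33
After op 4 (move_right): buffer="crswwotmwoxonwo" (len 15), cursors c4@1 c1@7 c2@11 c3@15, authorship ....11..22...33
After op 5 (insert('r')): buffer="crrswwotrmwoxronwor" (len 19), cursors c4@2 c1@9 c2@14 c3@19, authorship .4...11.1.22.2..333
After op 6 (delete): buffer="crswwotmwoxonwo" (len 15), cursors c4@1 c1@7 c2@11 c3@15, authorship ....11..22...33
After op 7 (insert('o')): buffer="corswwotomwoxoonwoo" (len 19), cursors c4@2 c1@9 c2@14 c3@19, authorship .4...11.1.22.2..333
After op 8 (move_right): buffer="corswwotomwoxoonwoo" (len 19), cursors c4@3 c1@10 c2@15 c3@19, authorship .4...11.1.22.2..333
Authorship (.=original, N=cursor N): . 4 . . . 1 1 . 1 . 2 2 . 2 . . 3 3 3
Index 17: author = 3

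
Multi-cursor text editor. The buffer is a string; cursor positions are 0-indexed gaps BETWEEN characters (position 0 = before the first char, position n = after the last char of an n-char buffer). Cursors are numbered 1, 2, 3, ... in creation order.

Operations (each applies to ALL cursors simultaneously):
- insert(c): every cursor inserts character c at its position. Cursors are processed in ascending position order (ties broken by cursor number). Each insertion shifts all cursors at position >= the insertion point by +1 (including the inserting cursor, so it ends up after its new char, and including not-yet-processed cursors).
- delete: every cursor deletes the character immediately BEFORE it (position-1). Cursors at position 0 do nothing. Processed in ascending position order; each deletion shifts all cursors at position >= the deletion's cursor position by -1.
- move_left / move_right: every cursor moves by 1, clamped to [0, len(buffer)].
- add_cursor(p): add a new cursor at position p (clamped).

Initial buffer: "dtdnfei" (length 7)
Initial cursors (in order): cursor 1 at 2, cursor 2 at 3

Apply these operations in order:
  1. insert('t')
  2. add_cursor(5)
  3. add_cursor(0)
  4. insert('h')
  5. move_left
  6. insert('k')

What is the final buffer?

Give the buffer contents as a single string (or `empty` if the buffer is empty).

After op 1 (insert('t')): buffer="dttdtnfei" (len 9), cursors c1@3 c2@5, authorship ..1.2....
After op 2 (add_cursor(5)): buffer="dttdtnfei" (len 9), cursors c1@3 c2@5 c3@5, authorship ..1.2....
After op 3 (add_cursor(0)): buffer="dttdtnfei" (len 9), cursors c4@0 c1@3 c2@5 c3@5, authorship ..1.2....
After op 4 (insert('h')): buffer="hdtthdthhnfei" (len 13), cursors c4@1 c1@5 c2@9 c3@9, authorship 4..11.223....
After op 5 (move_left): buffer="hdtthdthhnfei" (len 13), cursors c4@0 c1@4 c2@8 c3@8, authorship 4..11.223....
After op 6 (insert('k')): buffer="khdttkhdthkkhnfei" (len 17), cursors c4@1 c1@6 c2@12 c3@12, authorship 44..111.22233....

Answer: khdttkhdthkkhnfei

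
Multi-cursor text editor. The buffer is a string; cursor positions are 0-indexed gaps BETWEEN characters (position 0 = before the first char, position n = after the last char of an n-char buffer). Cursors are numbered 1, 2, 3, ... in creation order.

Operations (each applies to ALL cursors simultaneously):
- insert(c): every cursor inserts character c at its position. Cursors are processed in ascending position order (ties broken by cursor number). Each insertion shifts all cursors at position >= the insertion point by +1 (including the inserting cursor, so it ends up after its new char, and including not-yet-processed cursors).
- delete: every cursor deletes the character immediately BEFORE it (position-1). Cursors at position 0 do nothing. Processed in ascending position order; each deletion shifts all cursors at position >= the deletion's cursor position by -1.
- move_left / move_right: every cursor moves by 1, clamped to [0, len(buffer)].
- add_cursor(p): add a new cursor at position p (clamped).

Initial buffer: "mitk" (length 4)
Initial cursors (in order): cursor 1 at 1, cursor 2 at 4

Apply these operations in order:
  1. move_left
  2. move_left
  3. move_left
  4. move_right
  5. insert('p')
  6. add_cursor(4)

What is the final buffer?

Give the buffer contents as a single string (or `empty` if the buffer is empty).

After op 1 (move_left): buffer="mitk" (len 4), cursors c1@0 c2@3, authorship ....
After op 2 (move_left): buffer="mitk" (len 4), cursors c1@0 c2@2, authorship ....
After op 3 (move_left): buffer="mitk" (len 4), cursors c1@0 c2@1, authorship ....
After op 4 (move_right): buffer="mitk" (len 4), cursors c1@1 c2@2, authorship ....
After op 5 (insert('p')): buffer="mpiptk" (len 6), cursors c1@2 c2@4, authorship .1.2..
After op 6 (add_cursor(4)): buffer="mpiptk" (len 6), cursors c1@2 c2@4 c3@4, authorship .1.2..

Answer: mpiptk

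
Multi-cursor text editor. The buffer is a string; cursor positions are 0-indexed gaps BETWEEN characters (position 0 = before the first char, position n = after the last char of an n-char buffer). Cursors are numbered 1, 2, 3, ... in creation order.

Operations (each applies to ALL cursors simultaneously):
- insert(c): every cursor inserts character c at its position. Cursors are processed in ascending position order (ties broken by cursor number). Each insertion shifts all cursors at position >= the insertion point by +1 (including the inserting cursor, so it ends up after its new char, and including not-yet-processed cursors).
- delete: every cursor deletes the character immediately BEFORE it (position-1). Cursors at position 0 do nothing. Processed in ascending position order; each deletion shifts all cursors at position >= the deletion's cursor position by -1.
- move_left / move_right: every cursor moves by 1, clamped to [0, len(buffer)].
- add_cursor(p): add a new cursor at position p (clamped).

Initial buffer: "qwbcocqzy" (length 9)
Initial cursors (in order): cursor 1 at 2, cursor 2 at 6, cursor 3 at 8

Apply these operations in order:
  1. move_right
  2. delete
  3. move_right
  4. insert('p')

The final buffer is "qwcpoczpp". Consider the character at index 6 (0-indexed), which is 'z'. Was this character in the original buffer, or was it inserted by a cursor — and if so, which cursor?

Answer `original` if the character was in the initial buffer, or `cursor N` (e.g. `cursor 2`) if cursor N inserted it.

Answer: original

Derivation:
After op 1 (move_right): buffer="qwbcocqzy" (len 9), cursors c1@3 c2@7 c3@9, authorship .........
After op 2 (delete): buffer="qwcocz" (len 6), cursors c1@2 c2@5 c3@6, authorship ......
After op 3 (move_right): buffer="qwcocz" (len 6), cursors c1@3 c2@6 c3@6, authorship ......
After op 4 (insert('p')): buffer="qwcpoczpp" (len 9), cursors c1@4 c2@9 c3@9, authorship ...1...23
Authorship (.=original, N=cursor N): . . . 1 . . . 2 3
Index 6: author = original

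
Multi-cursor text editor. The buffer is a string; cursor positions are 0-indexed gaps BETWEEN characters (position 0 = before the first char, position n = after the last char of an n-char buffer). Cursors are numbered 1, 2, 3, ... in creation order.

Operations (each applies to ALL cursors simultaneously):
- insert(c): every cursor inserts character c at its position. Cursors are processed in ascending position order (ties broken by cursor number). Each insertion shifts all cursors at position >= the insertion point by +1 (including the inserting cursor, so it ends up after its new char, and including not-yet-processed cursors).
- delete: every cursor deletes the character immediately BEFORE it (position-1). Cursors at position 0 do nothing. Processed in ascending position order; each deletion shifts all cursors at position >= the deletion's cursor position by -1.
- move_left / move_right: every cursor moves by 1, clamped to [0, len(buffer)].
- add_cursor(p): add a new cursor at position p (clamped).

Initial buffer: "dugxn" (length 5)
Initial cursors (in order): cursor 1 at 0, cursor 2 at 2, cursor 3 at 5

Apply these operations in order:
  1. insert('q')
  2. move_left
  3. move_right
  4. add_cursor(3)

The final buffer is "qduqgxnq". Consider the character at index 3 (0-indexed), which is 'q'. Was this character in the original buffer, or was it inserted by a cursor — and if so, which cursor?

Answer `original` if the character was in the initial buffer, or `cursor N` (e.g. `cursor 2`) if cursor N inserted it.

After op 1 (insert('q')): buffer="qduqgxnq" (len 8), cursors c1@1 c2@4 c3@8, authorship 1..2...3
After op 2 (move_left): buffer="qduqgxnq" (len 8), cursors c1@0 c2@3 c3@7, authorship 1..2...3
After op 3 (move_right): buffer="qduqgxnq" (len 8), cursors c1@1 c2@4 c3@8, authorship 1..2...3
After op 4 (add_cursor(3)): buffer="qduqgxnq" (len 8), cursors c1@1 c4@3 c2@4 c3@8, authorship 1..2...3
Authorship (.=original, N=cursor N): 1 . . 2 . . . 3
Index 3: author = 2

Answer: cursor 2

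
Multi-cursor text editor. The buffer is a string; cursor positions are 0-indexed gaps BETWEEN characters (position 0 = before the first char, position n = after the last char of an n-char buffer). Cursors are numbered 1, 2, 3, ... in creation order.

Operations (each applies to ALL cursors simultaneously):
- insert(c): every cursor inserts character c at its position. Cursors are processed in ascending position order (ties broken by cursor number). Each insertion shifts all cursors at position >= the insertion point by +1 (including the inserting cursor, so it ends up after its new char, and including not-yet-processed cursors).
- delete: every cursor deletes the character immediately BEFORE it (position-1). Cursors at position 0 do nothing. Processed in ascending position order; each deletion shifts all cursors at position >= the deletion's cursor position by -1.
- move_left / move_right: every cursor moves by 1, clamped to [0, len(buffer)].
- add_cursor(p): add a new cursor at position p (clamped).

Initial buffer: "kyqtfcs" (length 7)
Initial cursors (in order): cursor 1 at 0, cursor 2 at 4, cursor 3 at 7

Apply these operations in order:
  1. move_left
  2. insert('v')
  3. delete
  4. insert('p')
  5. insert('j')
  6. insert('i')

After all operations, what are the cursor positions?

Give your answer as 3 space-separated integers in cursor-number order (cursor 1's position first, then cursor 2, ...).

Answer: 3 9 15

Derivation:
After op 1 (move_left): buffer="kyqtfcs" (len 7), cursors c1@0 c2@3 c3@6, authorship .......
After op 2 (insert('v')): buffer="vkyqvtfcvs" (len 10), cursors c1@1 c2@5 c3@9, authorship 1...2...3.
After op 3 (delete): buffer="kyqtfcs" (len 7), cursors c1@0 c2@3 c3@6, authorship .......
After op 4 (insert('p')): buffer="pkyqptfcps" (len 10), cursors c1@1 c2@5 c3@9, authorship 1...2...3.
After op 5 (insert('j')): buffer="pjkyqpjtfcpjs" (len 13), cursors c1@2 c2@7 c3@12, authorship 11...22...33.
After op 6 (insert('i')): buffer="pjikyqpjitfcpjis" (len 16), cursors c1@3 c2@9 c3@15, authorship 111...222...333.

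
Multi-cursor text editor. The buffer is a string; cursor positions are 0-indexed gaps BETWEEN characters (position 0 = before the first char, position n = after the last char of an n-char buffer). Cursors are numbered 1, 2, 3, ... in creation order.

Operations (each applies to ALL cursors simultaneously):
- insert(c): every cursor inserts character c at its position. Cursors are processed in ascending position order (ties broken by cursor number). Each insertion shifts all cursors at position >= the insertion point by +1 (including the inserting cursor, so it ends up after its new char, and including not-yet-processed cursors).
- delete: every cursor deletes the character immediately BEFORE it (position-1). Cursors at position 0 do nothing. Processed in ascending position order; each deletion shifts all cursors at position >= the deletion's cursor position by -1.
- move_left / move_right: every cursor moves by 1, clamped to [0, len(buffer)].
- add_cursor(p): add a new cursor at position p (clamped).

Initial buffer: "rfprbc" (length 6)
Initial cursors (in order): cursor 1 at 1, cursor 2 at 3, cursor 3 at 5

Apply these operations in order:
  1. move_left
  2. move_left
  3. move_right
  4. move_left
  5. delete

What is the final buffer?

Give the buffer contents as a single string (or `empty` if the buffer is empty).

After op 1 (move_left): buffer="rfprbc" (len 6), cursors c1@0 c2@2 c3@4, authorship ......
After op 2 (move_left): buffer="rfprbc" (len 6), cursors c1@0 c2@1 c3@3, authorship ......
After op 3 (move_right): buffer="rfprbc" (len 6), cursors c1@1 c2@2 c3@4, authorship ......
After op 4 (move_left): buffer="rfprbc" (len 6), cursors c1@0 c2@1 c3@3, authorship ......
After op 5 (delete): buffer="frbc" (len 4), cursors c1@0 c2@0 c3@1, authorship ....

Answer: frbc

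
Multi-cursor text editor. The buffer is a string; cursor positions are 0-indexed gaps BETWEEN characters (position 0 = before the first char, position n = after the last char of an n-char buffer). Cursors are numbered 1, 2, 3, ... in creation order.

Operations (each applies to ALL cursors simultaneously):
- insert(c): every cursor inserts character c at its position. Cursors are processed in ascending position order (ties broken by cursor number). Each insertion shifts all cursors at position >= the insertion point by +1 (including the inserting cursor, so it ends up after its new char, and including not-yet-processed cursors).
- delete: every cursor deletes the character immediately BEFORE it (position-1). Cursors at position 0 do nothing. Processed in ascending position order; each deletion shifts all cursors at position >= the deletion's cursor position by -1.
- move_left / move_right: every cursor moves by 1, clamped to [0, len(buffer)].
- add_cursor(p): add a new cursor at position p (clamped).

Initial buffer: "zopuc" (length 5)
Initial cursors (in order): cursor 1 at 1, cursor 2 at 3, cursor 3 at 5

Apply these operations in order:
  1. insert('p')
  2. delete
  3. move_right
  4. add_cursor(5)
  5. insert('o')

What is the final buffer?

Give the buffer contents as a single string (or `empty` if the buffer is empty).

Answer: zoopuocoo

Derivation:
After op 1 (insert('p')): buffer="zpoppucp" (len 8), cursors c1@2 c2@5 c3@8, authorship .1..2..3
After op 2 (delete): buffer="zopuc" (len 5), cursors c1@1 c2@3 c3@5, authorship .....
After op 3 (move_right): buffer="zopuc" (len 5), cursors c1@2 c2@4 c3@5, authorship .....
After op 4 (add_cursor(5)): buffer="zopuc" (len 5), cursors c1@2 c2@4 c3@5 c4@5, authorship .....
After op 5 (insert('o')): buffer="zoopuocoo" (len 9), cursors c1@3 c2@6 c3@9 c4@9, authorship ..1..2.34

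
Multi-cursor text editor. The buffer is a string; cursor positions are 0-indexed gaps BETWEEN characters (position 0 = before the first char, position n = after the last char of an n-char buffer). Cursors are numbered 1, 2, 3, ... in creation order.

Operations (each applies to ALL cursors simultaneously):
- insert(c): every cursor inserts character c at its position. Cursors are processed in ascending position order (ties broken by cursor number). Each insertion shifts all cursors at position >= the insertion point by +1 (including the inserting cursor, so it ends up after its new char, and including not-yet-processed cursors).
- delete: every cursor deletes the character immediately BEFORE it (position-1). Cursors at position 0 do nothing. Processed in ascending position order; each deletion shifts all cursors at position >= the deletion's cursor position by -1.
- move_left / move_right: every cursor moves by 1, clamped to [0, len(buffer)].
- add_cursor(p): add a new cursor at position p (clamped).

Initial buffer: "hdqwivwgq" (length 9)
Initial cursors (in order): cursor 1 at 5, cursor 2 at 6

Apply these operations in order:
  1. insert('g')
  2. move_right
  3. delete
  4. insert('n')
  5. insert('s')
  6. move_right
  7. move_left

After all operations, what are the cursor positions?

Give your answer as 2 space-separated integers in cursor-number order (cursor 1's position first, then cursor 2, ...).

Answer: 8 11

Derivation:
After op 1 (insert('g')): buffer="hdqwigvgwgq" (len 11), cursors c1@6 c2@8, authorship .....1.2...
After op 2 (move_right): buffer="hdqwigvgwgq" (len 11), cursors c1@7 c2@9, authorship .....1.2...
After op 3 (delete): buffer="hdqwigggq" (len 9), cursors c1@6 c2@7, authorship .....12..
After op 4 (insert('n')): buffer="hdqwigngngq" (len 11), cursors c1@7 c2@9, authorship .....1122..
After op 5 (insert('s')): buffer="hdqwignsgnsgq" (len 13), cursors c1@8 c2@11, authorship .....111222..
After op 6 (move_right): buffer="hdqwignsgnsgq" (len 13), cursors c1@9 c2@12, authorship .....111222..
After op 7 (move_left): buffer="hdqwignsgnsgq" (len 13), cursors c1@8 c2@11, authorship .....111222..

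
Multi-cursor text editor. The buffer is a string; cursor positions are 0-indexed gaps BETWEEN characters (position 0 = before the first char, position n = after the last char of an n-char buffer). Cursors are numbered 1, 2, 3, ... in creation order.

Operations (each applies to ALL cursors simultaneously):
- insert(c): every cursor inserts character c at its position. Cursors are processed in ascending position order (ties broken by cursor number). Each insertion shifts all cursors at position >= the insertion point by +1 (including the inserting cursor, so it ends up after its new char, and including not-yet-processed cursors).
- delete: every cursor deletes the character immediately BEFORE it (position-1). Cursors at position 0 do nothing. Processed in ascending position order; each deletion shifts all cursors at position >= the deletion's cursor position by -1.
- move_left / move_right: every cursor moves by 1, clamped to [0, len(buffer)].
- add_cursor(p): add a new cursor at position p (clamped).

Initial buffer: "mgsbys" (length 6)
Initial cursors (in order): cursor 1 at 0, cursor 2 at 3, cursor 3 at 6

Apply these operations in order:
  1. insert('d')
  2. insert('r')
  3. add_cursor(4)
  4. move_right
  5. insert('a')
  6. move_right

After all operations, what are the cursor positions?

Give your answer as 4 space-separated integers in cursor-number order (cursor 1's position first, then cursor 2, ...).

Answer: 5 12 16 8

Derivation:
After op 1 (insert('d')): buffer="dmgsdbysd" (len 9), cursors c1@1 c2@5 c3@9, authorship 1...2...3
After op 2 (insert('r')): buffer="drmgsdrbysdr" (len 12), cursors c1@2 c2@7 c3@12, authorship 11...22...33
After op 3 (add_cursor(4)): buffer="drmgsdrbysdr" (len 12), cursors c1@2 c4@4 c2@7 c3@12, authorship 11...22...33
After op 4 (move_right): buffer="drmgsdrbysdr" (len 12), cursors c1@3 c4@5 c2@8 c3@12, authorship 11...22...33
After op 5 (insert('a')): buffer="drmagsadrbaysdra" (len 16), cursors c1@4 c4@7 c2@11 c3@16, authorship 11.1..422.2..333
After op 6 (move_right): buffer="drmagsadrbaysdra" (len 16), cursors c1@5 c4@8 c2@12 c3@16, authorship 11.1..422.2..333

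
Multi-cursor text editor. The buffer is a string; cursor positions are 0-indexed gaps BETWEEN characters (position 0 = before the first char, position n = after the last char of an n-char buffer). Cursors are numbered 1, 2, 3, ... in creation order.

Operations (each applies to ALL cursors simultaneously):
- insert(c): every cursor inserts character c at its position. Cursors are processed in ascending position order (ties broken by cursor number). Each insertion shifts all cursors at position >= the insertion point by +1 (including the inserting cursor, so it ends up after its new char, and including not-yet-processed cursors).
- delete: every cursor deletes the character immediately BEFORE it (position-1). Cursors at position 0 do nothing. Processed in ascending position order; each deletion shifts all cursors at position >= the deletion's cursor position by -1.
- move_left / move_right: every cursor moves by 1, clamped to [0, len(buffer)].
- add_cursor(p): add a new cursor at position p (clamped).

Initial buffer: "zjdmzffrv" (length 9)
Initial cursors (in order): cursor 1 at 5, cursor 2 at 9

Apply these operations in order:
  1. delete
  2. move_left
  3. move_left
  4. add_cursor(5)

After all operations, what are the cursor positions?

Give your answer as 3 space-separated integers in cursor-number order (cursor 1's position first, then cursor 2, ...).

Answer: 2 5 5

Derivation:
After op 1 (delete): buffer="zjdmffr" (len 7), cursors c1@4 c2@7, authorship .......
After op 2 (move_left): buffer="zjdmffr" (len 7), cursors c1@3 c2@6, authorship .......
After op 3 (move_left): buffer="zjdmffr" (len 7), cursors c1@2 c2@5, authorship .......
After op 4 (add_cursor(5)): buffer="zjdmffr" (len 7), cursors c1@2 c2@5 c3@5, authorship .......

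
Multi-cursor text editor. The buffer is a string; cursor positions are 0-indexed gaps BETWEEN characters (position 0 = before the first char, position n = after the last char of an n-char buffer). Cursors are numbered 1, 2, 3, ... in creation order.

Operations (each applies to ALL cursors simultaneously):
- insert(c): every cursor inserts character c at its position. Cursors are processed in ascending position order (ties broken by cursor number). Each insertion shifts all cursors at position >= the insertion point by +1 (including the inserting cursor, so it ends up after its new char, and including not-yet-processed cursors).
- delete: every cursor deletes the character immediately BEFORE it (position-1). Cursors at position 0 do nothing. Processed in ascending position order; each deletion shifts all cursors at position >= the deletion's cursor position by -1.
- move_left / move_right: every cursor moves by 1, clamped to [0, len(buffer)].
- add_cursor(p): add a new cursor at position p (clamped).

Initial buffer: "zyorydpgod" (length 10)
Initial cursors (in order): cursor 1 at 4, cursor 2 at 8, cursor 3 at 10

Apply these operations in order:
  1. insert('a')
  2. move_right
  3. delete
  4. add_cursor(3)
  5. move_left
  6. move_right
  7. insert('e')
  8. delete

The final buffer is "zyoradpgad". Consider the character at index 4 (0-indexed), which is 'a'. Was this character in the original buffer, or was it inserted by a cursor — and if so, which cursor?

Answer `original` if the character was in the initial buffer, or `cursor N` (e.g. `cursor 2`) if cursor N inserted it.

Answer: cursor 1

Derivation:
After op 1 (insert('a')): buffer="zyoraydpgaoda" (len 13), cursors c1@5 c2@10 c3@13, authorship ....1....2..3
After op 2 (move_right): buffer="zyoraydpgaoda" (len 13), cursors c1@6 c2@11 c3@13, authorship ....1....2..3
After op 3 (delete): buffer="zyoradpgad" (len 10), cursors c1@5 c2@9 c3@10, authorship ....1...2.
After op 4 (add_cursor(3)): buffer="zyoradpgad" (len 10), cursors c4@3 c1@5 c2@9 c3@10, authorship ....1...2.
After op 5 (move_left): buffer="zyoradpgad" (len 10), cursors c4@2 c1@4 c2@8 c3@9, authorship ....1...2.
After op 6 (move_right): buffer="zyoradpgad" (len 10), cursors c4@3 c1@5 c2@9 c3@10, authorship ....1...2.
After op 7 (insert('e')): buffer="zyoeraedpgaede" (len 14), cursors c4@4 c1@7 c2@12 c3@14, authorship ...4.11...22.3
After op 8 (delete): buffer="zyoradpgad" (len 10), cursors c4@3 c1@5 c2@9 c3@10, authorship ....1...2.
Authorship (.=original, N=cursor N): . . . . 1 . . . 2 .
Index 4: author = 1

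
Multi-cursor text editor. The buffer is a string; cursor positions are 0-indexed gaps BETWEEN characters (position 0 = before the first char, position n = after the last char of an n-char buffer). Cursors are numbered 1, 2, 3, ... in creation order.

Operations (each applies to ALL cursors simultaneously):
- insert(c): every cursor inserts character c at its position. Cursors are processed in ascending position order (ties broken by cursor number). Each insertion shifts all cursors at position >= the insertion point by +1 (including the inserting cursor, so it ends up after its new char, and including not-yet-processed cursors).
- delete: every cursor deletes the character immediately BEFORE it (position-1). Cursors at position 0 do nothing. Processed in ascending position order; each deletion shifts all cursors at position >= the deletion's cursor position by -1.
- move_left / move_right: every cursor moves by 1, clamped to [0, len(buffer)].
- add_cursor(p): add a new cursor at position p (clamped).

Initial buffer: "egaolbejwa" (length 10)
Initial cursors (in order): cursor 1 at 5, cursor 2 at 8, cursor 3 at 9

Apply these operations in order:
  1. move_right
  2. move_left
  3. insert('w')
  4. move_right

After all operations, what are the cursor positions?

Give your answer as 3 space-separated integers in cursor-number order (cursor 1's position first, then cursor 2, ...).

After op 1 (move_right): buffer="egaolbejwa" (len 10), cursors c1@6 c2@9 c3@10, authorship ..........
After op 2 (move_left): buffer="egaolbejwa" (len 10), cursors c1@5 c2@8 c3@9, authorship ..........
After op 3 (insert('w')): buffer="egaolwbejwwwa" (len 13), cursors c1@6 c2@10 c3@12, authorship .....1...2.3.
After op 4 (move_right): buffer="egaolwbejwwwa" (len 13), cursors c1@7 c2@11 c3@13, authorship .....1...2.3.

Answer: 7 11 13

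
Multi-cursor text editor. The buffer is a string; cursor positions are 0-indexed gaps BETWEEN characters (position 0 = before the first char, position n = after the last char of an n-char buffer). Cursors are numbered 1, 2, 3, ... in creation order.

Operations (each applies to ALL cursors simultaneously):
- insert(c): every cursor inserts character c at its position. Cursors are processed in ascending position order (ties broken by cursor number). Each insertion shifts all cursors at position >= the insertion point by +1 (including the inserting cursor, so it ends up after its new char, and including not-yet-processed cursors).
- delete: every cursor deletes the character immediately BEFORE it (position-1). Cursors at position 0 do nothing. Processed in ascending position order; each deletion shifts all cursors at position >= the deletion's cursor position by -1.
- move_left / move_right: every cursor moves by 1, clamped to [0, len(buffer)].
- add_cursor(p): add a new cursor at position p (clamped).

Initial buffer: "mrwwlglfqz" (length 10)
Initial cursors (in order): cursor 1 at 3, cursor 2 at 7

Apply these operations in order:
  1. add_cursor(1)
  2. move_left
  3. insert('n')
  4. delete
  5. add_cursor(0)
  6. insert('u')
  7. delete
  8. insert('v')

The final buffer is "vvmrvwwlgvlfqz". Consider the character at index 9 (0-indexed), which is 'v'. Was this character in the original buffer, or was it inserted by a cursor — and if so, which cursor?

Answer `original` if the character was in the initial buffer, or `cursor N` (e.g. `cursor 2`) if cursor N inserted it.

After op 1 (add_cursor(1)): buffer="mrwwlglfqz" (len 10), cursors c3@1 c1@3 c2@7, authorship ..........
After op 2 (move_left): buffer="mrwwlglfqz" (len 10), cursors c3@0 c1@2 c2@6, authorship ..........
After op 3 (insert('n')): buffer="nmrnwwlgnlfqz" (len 13), cursors c3@1 c1@4 c2@9, authorship 3..1....2....
After op 4 (delete): buffer="mrwwlglfqz" (len 10), cursors c3@0 c1@2 c2@6, authorship ..........
After op 5 (add_cursor(0)): buffer="mrwwlglfqz" (len 10), cursors c3@0 c4@0 c1@2 c2@6, authorship ..........
After op 6 (insert('u')): buffer="uumruwwlgulfqz" (len 14), cursors c3@2 c4@2 c1@5 c2@10, authorship 34..1....2....
After op 7 (delete): buffer="mrwwlglfqz" (len 10), cursors c3@0 c4@0 c1@2 c2@6, authorship ..........
After op 8 (insert('v')): buffer="vvmrvwwlgvlfqz" (len 14), cursors c3@2 c4@2 c1@5 c2@10, authorship 34..1....2....
Authorship (.=original, N=cursor N): 3 4 . . 1 . . . . 2 . . . .
Index 9: author = 2

Answer: cursor 2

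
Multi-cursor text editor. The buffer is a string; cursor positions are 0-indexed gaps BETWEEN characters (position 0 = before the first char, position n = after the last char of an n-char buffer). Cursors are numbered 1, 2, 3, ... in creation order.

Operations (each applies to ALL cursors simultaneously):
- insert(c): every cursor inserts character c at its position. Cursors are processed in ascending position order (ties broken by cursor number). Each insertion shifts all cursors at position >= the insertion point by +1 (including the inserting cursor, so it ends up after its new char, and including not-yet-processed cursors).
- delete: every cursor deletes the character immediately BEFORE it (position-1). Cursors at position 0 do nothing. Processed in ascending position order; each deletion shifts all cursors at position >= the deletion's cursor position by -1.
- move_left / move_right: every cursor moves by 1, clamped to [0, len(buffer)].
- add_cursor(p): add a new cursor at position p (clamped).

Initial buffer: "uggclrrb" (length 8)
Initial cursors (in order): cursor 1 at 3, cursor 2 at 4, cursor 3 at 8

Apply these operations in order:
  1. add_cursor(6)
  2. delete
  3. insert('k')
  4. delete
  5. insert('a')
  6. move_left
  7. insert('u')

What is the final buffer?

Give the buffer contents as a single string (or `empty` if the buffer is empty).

Answer: ugauualuarua

Derivation:
After op 1 (add_cursor(6)): buffer="uggclrrb" (len 8), cursors c1@3 c2@4 c4@6 c3@8, authorship ........
After op 2 (delete): buffer="uglr" (len 4), cursors c1@2 c2@2 c4@3 c3@4, authorship ....
After op 3 (insert('k')): buffer="ugkklkrk" (len 8), cursors c1@4 c2@4 c4@6 c3@8, authorship ..12.4.3
After op 4 (delete): buffer="uglr" (len 4), cursors c1@2 c2@2 c4@3 c3@4, authorship ....
After op 5 (insert('a')): buffer="ugaalara" (len 8), cursors c1@4 c2@4 c4@6 c3@8, authorship ..12.4.3
After op 6 (move_left): buffer="ugaalara" (len 8), cursors c1@3 c2@3 c4@5 c3@7, authorship ..12.4.3
After op 7 (insert('u')): buffer="ugauualuarua" (len 12), cursors c1@5 c2@5 c4@8 c3@11, authorship ..1122.44.33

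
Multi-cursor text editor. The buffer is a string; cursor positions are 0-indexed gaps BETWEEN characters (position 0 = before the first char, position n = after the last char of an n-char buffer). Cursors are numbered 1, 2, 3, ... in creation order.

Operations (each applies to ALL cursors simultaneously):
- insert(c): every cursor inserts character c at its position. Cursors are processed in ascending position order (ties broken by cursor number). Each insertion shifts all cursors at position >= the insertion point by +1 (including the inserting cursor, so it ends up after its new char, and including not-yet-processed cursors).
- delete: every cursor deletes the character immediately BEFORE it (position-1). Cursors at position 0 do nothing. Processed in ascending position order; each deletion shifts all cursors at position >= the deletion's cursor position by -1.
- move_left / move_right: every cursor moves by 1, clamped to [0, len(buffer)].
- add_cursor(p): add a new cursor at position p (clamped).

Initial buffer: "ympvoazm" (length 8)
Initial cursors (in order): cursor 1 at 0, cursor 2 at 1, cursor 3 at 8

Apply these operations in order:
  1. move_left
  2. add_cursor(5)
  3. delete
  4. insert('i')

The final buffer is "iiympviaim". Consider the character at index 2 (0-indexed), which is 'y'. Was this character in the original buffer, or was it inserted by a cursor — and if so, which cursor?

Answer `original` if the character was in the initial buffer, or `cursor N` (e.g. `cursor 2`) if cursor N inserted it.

After op 1 (move_left): buffer="ympvoazm" (len 8), cursors c1@0 c2@0 c3@7, authorship ........
After op 2 (add_cursor(5)): buffer="ympvoazm" (len 8), cursors c1@0 c2@0 c4@5 c3@7, authorship ........
After op 3 (delete): buffer="ympvam" (len 6), cursors c1@0 c2@0 c4@4 c3@5, authorship ......
After op 4 (insert('i')): buffer="iiympviaim" (len 10), cursors c1@2 c2@2 c4@7 c3@9, authorship 12....4.3.
Authorship (.=original, N=cursor N): 1 2 . . . . 4 . 3 .
Index 2: author = original

Answer: original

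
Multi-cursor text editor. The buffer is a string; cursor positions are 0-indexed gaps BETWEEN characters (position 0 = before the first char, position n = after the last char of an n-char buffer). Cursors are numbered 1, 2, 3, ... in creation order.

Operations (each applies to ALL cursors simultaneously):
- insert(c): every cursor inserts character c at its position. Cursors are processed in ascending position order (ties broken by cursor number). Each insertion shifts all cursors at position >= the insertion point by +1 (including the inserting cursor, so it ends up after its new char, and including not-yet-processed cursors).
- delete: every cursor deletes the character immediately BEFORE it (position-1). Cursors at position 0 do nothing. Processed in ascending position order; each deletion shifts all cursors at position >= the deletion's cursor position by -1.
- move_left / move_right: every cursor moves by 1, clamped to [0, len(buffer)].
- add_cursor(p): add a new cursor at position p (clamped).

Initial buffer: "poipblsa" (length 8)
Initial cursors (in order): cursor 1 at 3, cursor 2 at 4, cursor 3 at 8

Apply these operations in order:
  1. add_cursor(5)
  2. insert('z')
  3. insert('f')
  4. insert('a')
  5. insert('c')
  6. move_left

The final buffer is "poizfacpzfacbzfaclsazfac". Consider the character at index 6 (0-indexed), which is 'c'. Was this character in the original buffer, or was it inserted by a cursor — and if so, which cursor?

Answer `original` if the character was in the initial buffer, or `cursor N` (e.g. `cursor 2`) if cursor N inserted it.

After op 1 (add_cursor(5)): buffer="poipblsa" (len 8), cursors c1@3 c2@4 c4@5 c3@8, authorship ........
After op 2 (insert('z')): buffer="poizpzbzlsaz" (len 12), cursors c1@4 c2@6 c4@8 c3@12, authorship ...1.2.4...3
After op 3 (insert('f')): buffer="poizfpzfbzflsazf" (len 16), cursors c1@5 c2@8 c4@11 c3@16, authorship ...11.22.44...33
After op 4 (insert('a')): buffer="poizfapzfabzfalsazfa" (len 20), cursors c1@6 c2@10 c4@14 c3@20, authorship ...111.222.444...333
After op 5 (insert('c')): buffer="poizfacpzfacbzfaclsazfac" (len 24), cursors c1@7 c2@12 c4@17 c3@24, authorship ...1111.2222.4444...3333
After op 6 (move_left): buffer="poizfacpzfacbzfaclsazfac" (len 24), cursors c1@6 c2@11 c4@16 c3@23, authorship ...1111.2222.4444...3333
Authorship (.=original, N=cursor N): . . . 1 1 1 1 . 2 2 2 2 . 4 4 4 4 . . . 3 3 3 3
Index 6: author = 1

Answer: cursor 1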